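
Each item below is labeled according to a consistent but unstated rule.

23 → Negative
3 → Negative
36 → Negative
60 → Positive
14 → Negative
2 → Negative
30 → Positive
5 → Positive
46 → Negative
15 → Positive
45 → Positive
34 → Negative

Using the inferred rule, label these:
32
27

All 'Positive' examples share one property — multiple of 5 — and every 'Negative' example lacks it.
32: 32 = 5·6 + 2, fails this test → Negative.
27: 27 = 5·5 + 2, fails this test → Negative.

Negative, Negative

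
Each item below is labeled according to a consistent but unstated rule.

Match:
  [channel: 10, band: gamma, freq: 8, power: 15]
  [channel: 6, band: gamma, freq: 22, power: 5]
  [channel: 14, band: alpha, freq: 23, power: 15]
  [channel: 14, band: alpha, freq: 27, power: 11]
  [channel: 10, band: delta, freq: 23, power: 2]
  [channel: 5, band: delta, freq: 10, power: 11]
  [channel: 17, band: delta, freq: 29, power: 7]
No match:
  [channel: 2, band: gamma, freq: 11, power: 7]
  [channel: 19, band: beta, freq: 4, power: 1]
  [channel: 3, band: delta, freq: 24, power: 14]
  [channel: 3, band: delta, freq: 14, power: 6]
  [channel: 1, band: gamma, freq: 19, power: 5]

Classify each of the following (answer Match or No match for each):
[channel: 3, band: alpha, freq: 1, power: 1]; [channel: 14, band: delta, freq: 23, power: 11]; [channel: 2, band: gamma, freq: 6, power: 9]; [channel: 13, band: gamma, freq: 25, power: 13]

No match, Match, No match, Match

Every 'Match' example satisfies: channel ≥ 5 AND freq ≥ 8. None of the 'No match' examples do.
[channel: 3, band: alpha, freq: 1, power: 1]: channel = 3, freq = 1, does not fit → No match.
[channel: 14, band: delta, freq: 23, power: 11]: channel = 14, freq = 23, checks out → Match.
[channel: 2, band: gamma, freq: 6, power: 9]: channel = 2, freq = 6, does not fit → No match.
[channel: 13, band: gamma, freq: 25, power: 13]: channel = 13, freq = 25, checks out → Match.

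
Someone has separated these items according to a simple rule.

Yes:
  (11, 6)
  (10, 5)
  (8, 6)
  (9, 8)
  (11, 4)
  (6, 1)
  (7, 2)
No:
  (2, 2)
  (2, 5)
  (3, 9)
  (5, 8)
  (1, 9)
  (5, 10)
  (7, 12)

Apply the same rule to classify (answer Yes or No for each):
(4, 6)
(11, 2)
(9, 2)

No, Yes, Yes

The distinguishing property — first > second — holds for all the 'Yes' cases and none of the 'No' cases.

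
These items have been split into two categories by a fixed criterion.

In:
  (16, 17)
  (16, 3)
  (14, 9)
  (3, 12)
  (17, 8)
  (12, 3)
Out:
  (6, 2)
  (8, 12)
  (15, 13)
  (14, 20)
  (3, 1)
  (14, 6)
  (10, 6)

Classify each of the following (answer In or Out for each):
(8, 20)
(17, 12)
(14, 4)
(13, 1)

The rule appears to be: sum is odd.
(8, 20): Out (8+20 = 28). (17, 12): In (17+12 = 29). (14, 4): Out (14+4 = 18). (13, 1): Out (13+1 = 14).

Out, In, Out, Out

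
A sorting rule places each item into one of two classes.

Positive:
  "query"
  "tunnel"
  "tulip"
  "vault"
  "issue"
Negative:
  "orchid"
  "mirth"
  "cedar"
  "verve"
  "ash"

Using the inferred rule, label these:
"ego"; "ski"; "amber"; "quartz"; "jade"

Negative, Negative, Negative, Positive, Negative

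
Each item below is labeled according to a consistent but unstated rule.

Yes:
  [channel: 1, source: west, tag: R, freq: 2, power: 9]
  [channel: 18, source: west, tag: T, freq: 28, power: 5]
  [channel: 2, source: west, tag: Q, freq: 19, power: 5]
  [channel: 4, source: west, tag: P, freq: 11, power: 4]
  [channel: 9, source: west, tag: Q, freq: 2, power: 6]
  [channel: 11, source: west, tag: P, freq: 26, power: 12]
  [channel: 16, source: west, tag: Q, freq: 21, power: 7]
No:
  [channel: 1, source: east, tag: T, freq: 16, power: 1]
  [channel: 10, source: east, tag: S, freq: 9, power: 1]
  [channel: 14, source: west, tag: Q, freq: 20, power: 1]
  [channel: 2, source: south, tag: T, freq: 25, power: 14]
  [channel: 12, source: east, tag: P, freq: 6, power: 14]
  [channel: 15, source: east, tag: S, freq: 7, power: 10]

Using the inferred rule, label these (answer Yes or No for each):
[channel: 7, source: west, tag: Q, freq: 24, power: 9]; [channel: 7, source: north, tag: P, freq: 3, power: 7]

One predicate separates the groups cleanly: source is west AND power ≥ 4.
Yes: [channel: 7, source: west, tag: Q, freq: 24, power: 9], since source is west, power = 9.
No: [channel: 7, source: north, tag: P, freq: 3, power: 7], since source is north, power = 7.

Yes, No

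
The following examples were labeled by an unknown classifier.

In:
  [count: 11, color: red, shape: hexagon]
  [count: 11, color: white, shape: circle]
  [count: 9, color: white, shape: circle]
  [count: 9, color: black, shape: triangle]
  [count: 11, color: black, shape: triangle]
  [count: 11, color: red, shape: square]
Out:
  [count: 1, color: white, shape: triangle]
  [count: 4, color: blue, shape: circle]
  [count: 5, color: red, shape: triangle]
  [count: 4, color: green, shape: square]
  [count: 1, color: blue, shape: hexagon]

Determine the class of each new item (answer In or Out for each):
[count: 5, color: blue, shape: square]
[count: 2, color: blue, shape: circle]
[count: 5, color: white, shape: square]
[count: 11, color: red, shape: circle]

Out, Out, Out, In

'In' ⟺ count ≥ 9.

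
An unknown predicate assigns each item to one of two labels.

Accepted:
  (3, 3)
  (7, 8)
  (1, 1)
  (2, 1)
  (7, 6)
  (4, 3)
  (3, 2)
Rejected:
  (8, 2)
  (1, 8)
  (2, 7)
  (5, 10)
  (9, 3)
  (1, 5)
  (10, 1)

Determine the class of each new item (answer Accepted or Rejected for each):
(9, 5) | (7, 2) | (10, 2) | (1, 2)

Rejected, Rejected, Rejected, Accepted

Every 'Accepted' example satisfies: |first − second| ≤ 1. None of the 'Rejected' examples do.
(9, 5) — |9−5| = 4, hence Rejected.
(7, 2) — |7−2| = 5, hence Rejected.
(10, 2) — |10−2| = 8, hence Rejected.
(1, 2) — |1−2| = 1, hence Accepted.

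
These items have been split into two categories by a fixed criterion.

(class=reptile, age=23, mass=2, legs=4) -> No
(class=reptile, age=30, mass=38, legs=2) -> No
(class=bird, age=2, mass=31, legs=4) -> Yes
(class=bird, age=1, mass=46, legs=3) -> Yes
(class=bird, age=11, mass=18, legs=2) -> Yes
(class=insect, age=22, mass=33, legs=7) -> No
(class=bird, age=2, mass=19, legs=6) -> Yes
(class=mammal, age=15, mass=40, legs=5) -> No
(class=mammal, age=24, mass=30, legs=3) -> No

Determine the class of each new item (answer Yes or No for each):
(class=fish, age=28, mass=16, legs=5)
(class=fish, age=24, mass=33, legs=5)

No, No

'Yes' ⟺ class is bird.
No: (class=fish, age=28, mass=16, legs=5), since class is fish. No: (class=fish, age=24, mass=33, legs=5), since class is fish.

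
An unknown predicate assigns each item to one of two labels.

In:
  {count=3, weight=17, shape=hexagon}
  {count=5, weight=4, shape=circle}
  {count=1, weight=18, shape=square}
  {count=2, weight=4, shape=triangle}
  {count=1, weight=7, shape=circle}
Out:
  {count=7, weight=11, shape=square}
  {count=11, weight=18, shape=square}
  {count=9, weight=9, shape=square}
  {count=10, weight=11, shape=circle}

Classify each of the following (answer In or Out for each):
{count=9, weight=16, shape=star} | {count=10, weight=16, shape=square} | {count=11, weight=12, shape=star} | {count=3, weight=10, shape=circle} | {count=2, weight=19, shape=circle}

Out, Out, Out, In, In

The classifier is using: count ≤ 5.
{count=9, weight=16, shape=star} → count = 9 → Out.
{count=10, weight=16, shape=square} → count = 10 → Out.
{count=11, weight=12, shape=star} → count = 11 → Out.
{count=3, weight=10, shape=circle} → count = 3 → In.
{count=2, weight=19, shape=circle} → count = 2 → In.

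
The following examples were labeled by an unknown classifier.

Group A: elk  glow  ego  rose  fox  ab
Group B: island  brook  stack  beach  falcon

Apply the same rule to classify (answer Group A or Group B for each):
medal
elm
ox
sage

Group B, Group A, Group A, Group A

The distinguishing property — length ≤ 4 — holds for all the 'Group A' cases and none of the 'Group B' cases.
medal: length 5, fails this test → Group B.
elm: length 3, matches → Group A.
ox: length 2, matches → Group A.
sage: length 4, matches → Group A.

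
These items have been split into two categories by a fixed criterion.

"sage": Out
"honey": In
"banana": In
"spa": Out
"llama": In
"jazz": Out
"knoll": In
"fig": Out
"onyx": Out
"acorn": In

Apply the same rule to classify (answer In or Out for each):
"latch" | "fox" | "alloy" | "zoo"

In, Out, In, Out

Every 'In' example satisfies: length ≥ 5. None of the 'Out' examples do.
"latch" — length 5, hence In. "fox" — length 3, hence Out. "alloy" — length 5, hence In. "zoo" — length 3, hence Out.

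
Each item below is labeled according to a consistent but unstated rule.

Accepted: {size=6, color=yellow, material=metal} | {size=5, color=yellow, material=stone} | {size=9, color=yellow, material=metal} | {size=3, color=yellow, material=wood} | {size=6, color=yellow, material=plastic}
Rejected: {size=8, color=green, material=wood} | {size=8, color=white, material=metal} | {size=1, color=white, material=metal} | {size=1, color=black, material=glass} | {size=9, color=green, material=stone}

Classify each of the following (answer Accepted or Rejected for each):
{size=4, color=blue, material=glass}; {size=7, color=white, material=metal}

Comparing the two groups points to one rule — color is yellow.

Rejected, Rejected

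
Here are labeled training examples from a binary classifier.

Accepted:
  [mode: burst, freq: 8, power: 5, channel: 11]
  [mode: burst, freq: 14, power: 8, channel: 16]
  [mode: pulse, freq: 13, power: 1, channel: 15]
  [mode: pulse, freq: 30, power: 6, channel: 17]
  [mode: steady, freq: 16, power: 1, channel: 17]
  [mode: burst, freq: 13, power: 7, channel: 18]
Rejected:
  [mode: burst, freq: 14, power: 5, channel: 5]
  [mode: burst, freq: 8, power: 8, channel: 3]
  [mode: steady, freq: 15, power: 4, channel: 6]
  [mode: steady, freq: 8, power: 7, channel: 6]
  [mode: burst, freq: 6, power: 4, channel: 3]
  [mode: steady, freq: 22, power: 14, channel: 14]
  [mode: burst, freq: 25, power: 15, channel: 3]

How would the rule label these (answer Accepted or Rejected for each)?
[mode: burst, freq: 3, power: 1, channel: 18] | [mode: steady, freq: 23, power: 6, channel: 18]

Accepted, Accepted

A rule that fits every label: channel ≥ 11 AND power ≤ 8 — true of each 'Accepted' example, false of each 'Rejected' one.
[mode: burst, freq: 3, power: 1, channel: 18]: channel = 18, power = 1 — passes, so Accepted. [mode: steady, freq: 23, power: 6, channel: 18]: channel = 18, power = 6 — passes, so Accepted.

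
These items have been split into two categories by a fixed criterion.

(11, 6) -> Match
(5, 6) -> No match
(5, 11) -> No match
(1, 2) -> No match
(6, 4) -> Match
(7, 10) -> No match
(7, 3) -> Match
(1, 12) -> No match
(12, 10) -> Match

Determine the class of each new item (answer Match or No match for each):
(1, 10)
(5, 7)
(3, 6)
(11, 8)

All 'Match' examples share one property — first > second — and every 'No match' example lacks it.
No match: (1, 10), since 1 < 10.
No match: (5, 7), since 5 < 7.
No match: (3, 6), since 3 < 6.
Match: (11, 8), since 11 > 8.

No match, No match, No match, Match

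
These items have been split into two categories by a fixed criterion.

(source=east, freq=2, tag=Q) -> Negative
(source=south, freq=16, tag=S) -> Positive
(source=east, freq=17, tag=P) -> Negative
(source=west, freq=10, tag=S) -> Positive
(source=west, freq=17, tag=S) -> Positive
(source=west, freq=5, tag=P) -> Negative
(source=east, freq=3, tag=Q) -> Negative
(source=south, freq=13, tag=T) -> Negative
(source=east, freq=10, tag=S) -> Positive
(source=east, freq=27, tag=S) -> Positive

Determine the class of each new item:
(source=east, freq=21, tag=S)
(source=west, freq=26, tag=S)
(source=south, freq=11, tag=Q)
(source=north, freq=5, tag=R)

Checking candidate rules against both groups, what survives is: tag is S.
(source=east, freq=21, tag=S): tag is S, meets the rule → Positive. (source=west, freq=26, tag=S): tag is S, meets the rule → Positive. (source=south, freq=11, tag=Q): tag is Q, fails this test → Negative. (source=north, freq=5, tag=R): tag is R, fails this test → Negative.

Positive, Positive, Negative, Negative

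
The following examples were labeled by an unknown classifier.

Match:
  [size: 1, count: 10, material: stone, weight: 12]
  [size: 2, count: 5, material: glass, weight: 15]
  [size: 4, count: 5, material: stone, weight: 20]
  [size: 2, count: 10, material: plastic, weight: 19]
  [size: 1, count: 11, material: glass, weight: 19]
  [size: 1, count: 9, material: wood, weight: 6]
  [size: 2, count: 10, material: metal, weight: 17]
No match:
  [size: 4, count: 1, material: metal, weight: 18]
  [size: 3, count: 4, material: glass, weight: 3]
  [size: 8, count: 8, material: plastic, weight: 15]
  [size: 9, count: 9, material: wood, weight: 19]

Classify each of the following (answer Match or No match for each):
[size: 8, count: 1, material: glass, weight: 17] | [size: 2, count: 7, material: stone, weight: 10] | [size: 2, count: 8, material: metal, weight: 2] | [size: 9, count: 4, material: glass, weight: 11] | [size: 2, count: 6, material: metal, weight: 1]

No match, Match, Match, No match, Match

A rule that fits every label: count ≥ 5 AND size ≤ 4 — true of each 'Match' example, false of each 'No match' one.
[size: 8, count: 1, material: glass, weight: 17] → count = 1, size = 8 → No match.
[size: 2, count: 7, material: stone, weight: 10] → count = 7, size = 2 → Match.
[size: 2, count: 8, material: metal, weight: 2] → count = 8, size = 2 → Match.
[size: 9, count: 4, material: glass, weight: 11] → count = 4, size = 9 → No match.
[size: 2, count: 6, material: metal, weight: 1] → count = 6, size = 2 → Match.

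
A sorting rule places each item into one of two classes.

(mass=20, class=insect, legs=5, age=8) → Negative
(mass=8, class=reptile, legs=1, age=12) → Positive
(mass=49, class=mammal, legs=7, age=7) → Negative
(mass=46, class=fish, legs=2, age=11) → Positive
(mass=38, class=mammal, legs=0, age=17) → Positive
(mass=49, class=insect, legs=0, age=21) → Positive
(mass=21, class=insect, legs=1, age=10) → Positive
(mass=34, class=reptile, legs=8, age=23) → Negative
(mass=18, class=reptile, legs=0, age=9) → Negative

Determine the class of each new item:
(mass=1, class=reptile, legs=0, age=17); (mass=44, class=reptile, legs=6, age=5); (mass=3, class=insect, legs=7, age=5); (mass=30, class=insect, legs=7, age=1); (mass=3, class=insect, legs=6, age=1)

Positive, Negative, Negative, Negative, Negative

A rule that fits every label: age ≥ 10 AND age ≤ 21 — true of each 'Positive' example, false of each 'Negative' one.
(mass=1, class=reptile, legs=0, age=17): age = 17 — passes, so Positive.
(mass=44, class=reptile, legs=6, age=5): age = 5 — doesn't qualify, so Negative.
(mass=3, class=insect, legs=7, age=5): age = 5 — doesn't qualify, so Negative.
(mass=30, class=insect, legs=7, age=1): age = 1 — doesn't qualify, so Negative.
(mass=3, class=insect, legs=6, age=1): age = 1 — doesn't qualify, so Negative.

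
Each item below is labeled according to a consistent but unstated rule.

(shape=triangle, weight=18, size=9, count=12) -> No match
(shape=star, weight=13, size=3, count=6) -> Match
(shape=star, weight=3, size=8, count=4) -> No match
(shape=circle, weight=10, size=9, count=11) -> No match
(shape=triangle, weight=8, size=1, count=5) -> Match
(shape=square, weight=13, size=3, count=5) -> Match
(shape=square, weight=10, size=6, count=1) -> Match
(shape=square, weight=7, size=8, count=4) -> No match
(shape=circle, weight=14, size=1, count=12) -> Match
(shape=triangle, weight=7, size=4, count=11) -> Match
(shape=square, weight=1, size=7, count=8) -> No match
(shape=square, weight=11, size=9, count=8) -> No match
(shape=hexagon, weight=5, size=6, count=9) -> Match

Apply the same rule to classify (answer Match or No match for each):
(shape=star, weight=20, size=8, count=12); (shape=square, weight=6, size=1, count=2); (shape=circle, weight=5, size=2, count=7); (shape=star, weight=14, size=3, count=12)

All 'Match' examples share one property — size ≤ 6 — and every 'No match' example lacks it.

No match, Match, Match, Match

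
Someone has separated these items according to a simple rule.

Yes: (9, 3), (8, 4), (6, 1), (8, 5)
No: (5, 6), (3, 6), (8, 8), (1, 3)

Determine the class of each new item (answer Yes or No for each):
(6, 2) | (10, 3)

Yes, Yes

The distinguishing property — first > second — holds for all the 'Yes' cases and none of the 'No' cases.
(6, 2): 6 > 2 — fits, so Yes.
(10, 3): 10 > 3 — fits, so Yes.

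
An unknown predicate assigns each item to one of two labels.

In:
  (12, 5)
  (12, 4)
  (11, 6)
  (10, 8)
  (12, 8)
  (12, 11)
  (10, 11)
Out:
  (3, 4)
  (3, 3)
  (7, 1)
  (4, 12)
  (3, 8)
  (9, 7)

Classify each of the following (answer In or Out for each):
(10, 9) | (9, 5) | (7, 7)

The common property of the 'In' items is: first ≥ 10. No 'Out' item has it.
(10, 9): In (first 10).
(9, 5): Out (first 9).
(7, 7): Out (first 7).

In, Out, Out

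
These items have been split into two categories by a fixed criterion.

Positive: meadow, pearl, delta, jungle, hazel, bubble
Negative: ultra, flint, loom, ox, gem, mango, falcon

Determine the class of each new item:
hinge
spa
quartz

Positive, Negative, Negative

One predicate separates the groups cleanly: length ≥ 4 AND contains 'e'.
hinge: length 5, has 'e', matches → Positive. spa: length 3, no 'e', fails the rule → Negative. quartz: length 6, no 'e', fails the rule → Negative.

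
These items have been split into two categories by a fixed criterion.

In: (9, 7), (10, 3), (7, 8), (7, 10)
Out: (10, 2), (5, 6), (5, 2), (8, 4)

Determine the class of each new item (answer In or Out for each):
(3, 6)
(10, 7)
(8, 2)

Out, In, Out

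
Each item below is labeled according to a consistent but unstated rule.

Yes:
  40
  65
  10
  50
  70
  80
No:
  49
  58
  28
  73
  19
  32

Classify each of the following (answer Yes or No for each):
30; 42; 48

Checking candidate rules against both groups, what survives is: multiple of 5.
Yes: 30, since 30 = 5·6. No: 42, since 42 = 5·8 + 2. No: 48, since 48 = 5·9 + 3.

Yes, No, No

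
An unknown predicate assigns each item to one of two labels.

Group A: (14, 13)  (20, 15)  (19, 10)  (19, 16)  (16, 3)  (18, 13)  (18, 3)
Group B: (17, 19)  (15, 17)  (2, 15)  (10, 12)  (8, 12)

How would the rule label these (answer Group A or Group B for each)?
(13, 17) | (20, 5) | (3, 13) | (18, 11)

Group B, Group A, Group B, Group A

One predicate separates the groups cleanly: first > second.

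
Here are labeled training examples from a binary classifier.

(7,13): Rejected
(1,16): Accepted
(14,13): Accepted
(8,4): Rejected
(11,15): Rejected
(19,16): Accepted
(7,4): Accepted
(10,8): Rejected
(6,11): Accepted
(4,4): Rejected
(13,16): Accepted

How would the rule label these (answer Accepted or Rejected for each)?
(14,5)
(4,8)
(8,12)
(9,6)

Looking at the examples, the only property every 'Accepted' case has and every 'Rejected' case lacks is: sum is odd.
(14,5): Accepted (14+5 = 19). (4,8): Rejected (4+8 = 12). (8,12): Rejected (8+12 = 20). (9,6): Accepted (9+6 = 15).

Accepted, Rejected, Rejected, Accepted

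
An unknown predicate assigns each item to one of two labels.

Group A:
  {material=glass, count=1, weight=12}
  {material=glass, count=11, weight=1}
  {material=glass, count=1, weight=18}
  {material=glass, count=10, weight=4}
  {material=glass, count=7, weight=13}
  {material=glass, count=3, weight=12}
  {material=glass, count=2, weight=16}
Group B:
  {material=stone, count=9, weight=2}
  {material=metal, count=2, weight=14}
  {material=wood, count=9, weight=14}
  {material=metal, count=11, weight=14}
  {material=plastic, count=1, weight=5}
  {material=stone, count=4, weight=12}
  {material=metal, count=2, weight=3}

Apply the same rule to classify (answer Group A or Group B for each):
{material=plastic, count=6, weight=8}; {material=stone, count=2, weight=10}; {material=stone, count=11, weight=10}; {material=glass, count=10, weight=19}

Group B, Group B, Group B, Group A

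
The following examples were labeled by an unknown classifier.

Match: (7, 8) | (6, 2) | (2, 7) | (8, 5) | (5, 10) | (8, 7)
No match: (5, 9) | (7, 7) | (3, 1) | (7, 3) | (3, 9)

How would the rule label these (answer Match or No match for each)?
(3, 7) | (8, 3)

No match, Match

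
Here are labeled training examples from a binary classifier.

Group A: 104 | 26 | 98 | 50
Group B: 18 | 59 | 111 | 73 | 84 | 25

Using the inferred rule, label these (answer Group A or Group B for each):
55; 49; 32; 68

The classifier is using: ≡ 2 (mod 6).
55: Group B (55 mod 6 = 1).
49: Group B (49 mod 6 = 1).
32: Group A (32 mod 6 = 2).
68: Group A (68 mod 6 = 2).

Group B, Group B, Group A, Group A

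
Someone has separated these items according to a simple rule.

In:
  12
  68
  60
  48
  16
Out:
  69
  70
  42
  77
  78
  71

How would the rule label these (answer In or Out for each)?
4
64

In, In

A rule that fits every label: multiple of 4 — true of each 'In' example, false of each 'Out' one.
In: 4, since 4 = 4·1. In: 64, since 64 = 4·16.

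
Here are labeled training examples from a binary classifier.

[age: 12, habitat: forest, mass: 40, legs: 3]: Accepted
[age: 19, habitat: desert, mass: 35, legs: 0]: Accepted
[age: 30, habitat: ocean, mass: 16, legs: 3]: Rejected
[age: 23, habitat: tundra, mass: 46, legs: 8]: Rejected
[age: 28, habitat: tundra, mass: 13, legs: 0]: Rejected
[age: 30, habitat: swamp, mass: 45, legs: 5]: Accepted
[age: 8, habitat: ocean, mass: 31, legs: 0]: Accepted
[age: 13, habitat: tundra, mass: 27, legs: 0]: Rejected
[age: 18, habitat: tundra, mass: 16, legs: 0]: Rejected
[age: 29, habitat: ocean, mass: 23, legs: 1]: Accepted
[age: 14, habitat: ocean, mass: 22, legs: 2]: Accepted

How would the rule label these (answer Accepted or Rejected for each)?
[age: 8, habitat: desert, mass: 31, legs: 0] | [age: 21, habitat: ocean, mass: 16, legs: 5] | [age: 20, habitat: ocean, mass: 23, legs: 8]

Accepted, Rejected, Accepted

The rule appears to be: habitat is not tundra AND mass ≥ 22.
[age: 8, habitat: desert, mass: 31, legs: 0]: habitat is desert, mass = 31 — checks out, so Accepted.
[age: 21, habitat: ocean, mass: 16, legs: 5]: habitat is ocean, mass = 16 — does not pass, so Rejected.
[age: 20, habitat: ocean, mass: 23, legs: 8]: habitat is ocean, mass = 23 — checks out, so Accepted.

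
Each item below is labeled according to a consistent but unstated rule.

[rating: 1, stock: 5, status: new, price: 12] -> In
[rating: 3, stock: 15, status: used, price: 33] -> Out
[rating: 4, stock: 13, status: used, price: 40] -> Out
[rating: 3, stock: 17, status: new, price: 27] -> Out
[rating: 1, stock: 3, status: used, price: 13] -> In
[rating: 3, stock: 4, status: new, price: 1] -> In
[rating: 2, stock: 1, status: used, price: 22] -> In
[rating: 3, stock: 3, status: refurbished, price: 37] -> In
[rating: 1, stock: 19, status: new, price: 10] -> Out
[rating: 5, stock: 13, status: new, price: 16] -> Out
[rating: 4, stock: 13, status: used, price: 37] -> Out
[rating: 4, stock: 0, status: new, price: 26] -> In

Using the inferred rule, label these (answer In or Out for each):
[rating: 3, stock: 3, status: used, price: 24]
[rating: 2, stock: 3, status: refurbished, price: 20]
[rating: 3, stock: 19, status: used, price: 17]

Rule: stock ≤ 5. This holds for each 'In' example and fails for each 'Out' one.
[rating: 3, stock: 3, status: used, price: 24] → stock = 3 → In.
[rating: 2, stock: 3, status: refurbished, price: 20] → stock = 3 → In.
[rating: 3, stock: 19, status: used, price: 17] → stock = 19 → Out.

In, In, Out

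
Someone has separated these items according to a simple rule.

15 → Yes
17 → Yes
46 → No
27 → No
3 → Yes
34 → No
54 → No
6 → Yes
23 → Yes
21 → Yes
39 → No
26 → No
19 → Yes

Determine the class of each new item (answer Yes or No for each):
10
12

Yes, Yes

The simplest hypothesis consistent with all the labels is: at most 23.
10: Yes (10 ≤ 23). 12: Yes (12 ≤ 23).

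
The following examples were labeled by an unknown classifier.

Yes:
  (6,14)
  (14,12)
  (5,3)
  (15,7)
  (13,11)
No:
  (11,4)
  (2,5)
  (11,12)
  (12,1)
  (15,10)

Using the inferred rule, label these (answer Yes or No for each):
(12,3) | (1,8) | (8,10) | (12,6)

No, No, Yes, Yes

A rule that fits every label: sum is even — true of each 'Yes' example, false of each 'No' one.
(12,3): 12+3 = 15 — lacks this property, so No. (1,8): 1+8 = 9 — lacks this property, so No. (8,10): 8+10 = 18 — fits, so Yes. (12,6): 12+6 = 18 — fits, so Yes.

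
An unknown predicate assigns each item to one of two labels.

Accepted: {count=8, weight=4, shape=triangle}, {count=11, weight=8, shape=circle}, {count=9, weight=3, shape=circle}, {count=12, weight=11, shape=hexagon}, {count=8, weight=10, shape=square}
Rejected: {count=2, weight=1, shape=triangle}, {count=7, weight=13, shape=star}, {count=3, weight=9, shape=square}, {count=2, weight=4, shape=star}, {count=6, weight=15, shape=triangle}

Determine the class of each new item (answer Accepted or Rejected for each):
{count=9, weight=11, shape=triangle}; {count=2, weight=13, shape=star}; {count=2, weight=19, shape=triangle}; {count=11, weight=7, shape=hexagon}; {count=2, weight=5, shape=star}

Accepted, Rejected, Rejected, Accepted, Rejected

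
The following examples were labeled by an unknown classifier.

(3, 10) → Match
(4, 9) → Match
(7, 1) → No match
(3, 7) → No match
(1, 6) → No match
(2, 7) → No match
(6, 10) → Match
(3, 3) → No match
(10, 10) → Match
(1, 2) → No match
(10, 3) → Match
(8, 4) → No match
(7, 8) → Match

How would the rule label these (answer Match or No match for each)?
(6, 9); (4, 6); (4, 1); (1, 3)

Match, No match, No match, No match

A rule that fits every label: sum ≥ 13 — true of each 'Match' example, false of each 'No match' one.
(6, 9) — 6+9 = 15, hence Match.
(4, 6) — 4+6 = 10, hence No match.
(4, 1) — 4+1 = 5, hence No match.
(1, 3) — 1+3 = 4, hence No match.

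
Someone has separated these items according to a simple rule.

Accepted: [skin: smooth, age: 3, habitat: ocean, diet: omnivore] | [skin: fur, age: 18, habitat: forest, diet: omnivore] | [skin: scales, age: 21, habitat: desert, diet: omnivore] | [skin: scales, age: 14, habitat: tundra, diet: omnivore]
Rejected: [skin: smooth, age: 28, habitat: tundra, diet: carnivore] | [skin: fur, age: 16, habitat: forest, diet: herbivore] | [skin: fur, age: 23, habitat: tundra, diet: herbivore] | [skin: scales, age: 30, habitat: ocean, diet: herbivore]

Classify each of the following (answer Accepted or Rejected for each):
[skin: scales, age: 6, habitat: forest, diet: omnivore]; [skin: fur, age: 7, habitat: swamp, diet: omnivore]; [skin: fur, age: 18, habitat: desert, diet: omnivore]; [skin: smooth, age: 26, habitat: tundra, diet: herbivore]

Accepted, Accepted, Accepted, Rejected

A rule that fits every label: diet is omnivore — true of each 'Accepted' example, false of each 'Rejected' one.
[skin: scales, age: 6, habitat: forest, diet: omnivore]: diet is omnivore — checks out, so Accepted.
[skin: fur, age: 7, habitat: swamp, diet: omnivore]: diet is omnivore — checks out, so Accepted.
[skin: fur, age: 18, habitat: desert, diet: omnivore]: diet is omnivore — checks out, so Accepted.
[skin: smooth, age: 26, habitat: tundra, diet: herbivore]: diet is herbivore — doesn't qualify, so Rejected.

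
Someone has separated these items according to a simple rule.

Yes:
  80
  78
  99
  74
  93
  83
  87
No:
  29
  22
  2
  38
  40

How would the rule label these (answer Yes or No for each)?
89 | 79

Yes, Yes

The distinguishing property — at least 74 — holds for all the 'Yes' cases and none of the 'No' cases.
89 — 89 ≥ 74, hence Yes.
79 — 79 ≥ 74, hence Yes.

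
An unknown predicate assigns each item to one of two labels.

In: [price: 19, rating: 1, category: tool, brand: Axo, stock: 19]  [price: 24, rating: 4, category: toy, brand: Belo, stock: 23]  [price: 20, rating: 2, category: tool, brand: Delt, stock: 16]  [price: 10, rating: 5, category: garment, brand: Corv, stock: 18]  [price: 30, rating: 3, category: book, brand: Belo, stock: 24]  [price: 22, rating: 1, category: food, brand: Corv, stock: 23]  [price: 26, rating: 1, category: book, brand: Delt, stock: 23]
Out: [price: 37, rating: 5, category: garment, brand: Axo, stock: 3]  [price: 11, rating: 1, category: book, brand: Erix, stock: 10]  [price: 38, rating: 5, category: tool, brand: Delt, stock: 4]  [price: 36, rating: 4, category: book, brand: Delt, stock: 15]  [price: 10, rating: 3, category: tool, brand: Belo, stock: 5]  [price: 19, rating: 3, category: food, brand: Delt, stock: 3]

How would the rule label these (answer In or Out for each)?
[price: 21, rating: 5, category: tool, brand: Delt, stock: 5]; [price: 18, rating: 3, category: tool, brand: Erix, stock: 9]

The common property of the 'In' items is: stock ≥ 16. No 'Out' item has it.
[price: 21, rating: 5, category: tool, brand: Delt, stock: 5] — stock = 5, hence Out.
[price: 18, rating: 3, category: tool, brand: Erix, stock: 9] — stock = 9, hence Out.

Out, Out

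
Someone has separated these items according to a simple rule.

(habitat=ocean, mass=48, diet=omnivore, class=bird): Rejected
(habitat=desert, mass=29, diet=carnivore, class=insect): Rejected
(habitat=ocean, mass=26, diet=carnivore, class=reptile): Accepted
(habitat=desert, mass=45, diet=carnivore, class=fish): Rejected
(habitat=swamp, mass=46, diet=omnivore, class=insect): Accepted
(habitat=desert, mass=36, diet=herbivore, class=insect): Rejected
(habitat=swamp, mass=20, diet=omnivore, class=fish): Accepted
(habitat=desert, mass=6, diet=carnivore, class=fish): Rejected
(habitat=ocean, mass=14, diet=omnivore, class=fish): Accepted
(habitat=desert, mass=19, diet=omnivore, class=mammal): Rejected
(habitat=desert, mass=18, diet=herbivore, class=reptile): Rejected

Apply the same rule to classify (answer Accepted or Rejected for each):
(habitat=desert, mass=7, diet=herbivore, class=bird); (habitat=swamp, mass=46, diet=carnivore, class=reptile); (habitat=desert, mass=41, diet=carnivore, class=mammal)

Rejected, Accepted, Rejected

The pattern is that an item is 'Accepted' exactly when: habitat is not desert AND mass ≤ 46.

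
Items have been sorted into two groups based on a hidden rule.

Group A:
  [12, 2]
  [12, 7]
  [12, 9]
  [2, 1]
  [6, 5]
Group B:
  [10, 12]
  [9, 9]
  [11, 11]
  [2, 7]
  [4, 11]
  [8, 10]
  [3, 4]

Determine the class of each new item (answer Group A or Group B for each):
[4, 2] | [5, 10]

'Group A' ⟺ first > second.
[4, 2]: 4 > 2 — fits, so Group A.
[5, 10]: 5 < 10 — doesn't match, so Group B.

Group A, Group B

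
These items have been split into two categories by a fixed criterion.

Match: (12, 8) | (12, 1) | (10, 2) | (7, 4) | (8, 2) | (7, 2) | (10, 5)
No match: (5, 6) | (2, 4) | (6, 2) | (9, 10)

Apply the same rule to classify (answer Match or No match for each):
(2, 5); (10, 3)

The rule appears to be: first > second AND sum ≥ 9.
(2, 5): No match (2 < 5, 2+5 = 7).
(10, 3): Match (10 > 3, 10+3 = 13).

No match, Match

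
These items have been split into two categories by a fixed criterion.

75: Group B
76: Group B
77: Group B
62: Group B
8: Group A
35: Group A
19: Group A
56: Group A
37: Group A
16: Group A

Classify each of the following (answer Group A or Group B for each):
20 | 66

All 'Group A' examples share one property — at most 56 — and every 'Group B' example lacks it.
20 → 20 ≤ 56 → Group A. 66 → 66 > 56 → Group B.

Group A, Group B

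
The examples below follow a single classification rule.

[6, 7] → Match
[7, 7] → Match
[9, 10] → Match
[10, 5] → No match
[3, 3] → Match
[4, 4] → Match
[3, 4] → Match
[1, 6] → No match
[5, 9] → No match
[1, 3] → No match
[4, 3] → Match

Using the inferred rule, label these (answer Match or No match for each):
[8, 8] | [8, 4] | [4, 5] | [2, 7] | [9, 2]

Rule: |first − second| ≤ 1. This holds for each 'Match' example and fails for each 'No match' one.
Match: [8, 8], since |8−8| = 0.
No match: [8, 4], since |8−4| = 4.
Match: [4, 5], since |4−5| = 1.
No match: [2, 7], since |2−7| = 5.
No match: [9, 2], since |9−2| = 7.

Match, No match, Match, No match, No match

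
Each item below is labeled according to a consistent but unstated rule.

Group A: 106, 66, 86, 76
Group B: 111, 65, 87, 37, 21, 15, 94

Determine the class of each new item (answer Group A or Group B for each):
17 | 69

'Group A' ⟺ ends in digit 6.

Group B, Group B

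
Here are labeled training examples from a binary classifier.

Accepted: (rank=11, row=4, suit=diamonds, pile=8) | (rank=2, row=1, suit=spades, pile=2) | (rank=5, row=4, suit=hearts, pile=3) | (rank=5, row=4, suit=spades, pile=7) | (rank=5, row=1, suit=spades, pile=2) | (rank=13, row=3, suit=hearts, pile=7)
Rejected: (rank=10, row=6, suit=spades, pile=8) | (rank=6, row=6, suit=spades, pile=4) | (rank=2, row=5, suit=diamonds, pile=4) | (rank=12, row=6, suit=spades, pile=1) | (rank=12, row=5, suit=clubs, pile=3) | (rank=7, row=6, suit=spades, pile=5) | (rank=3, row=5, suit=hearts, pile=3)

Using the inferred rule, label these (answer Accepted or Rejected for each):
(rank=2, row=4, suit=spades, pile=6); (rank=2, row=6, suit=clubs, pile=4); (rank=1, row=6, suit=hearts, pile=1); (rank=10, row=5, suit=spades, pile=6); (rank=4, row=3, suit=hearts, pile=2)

Rule: row ≤ 4. This holds for each 'Accepted' example and fails for each 'Rejected' one.
(rank=2, row=4, suit=spades, pile=6): Accepted (row = 4). (rank=2, row=6, suit=clubs, pile=4): Rejected (row = 6). (rank=1, row=6, suit=hearts, pile=1): Rejected (row = 6). (rank=10, row=5, suit=spades, pile=6): Rejected (row = 5). (rank=4, row=3, suit=hearts, pile=2): Accepted (row = 3).

Accepted, Rejected, Rejected, Rejected, Accepted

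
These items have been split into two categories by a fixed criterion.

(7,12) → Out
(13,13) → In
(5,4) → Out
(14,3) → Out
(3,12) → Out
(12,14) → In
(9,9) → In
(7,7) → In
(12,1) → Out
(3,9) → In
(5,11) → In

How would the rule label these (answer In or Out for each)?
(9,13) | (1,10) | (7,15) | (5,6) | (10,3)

The simplest hypothesis consistent with all the labels is: sum is even.
(9,13): In (9+13 = 22).
(1,10): Out (1+10 = 11).
(7,15): In (7+15 = 22).
(5,6): Out (5+6 = 11).
(10,3): Out (10+3 = 13).

In, Out, In, Out, Out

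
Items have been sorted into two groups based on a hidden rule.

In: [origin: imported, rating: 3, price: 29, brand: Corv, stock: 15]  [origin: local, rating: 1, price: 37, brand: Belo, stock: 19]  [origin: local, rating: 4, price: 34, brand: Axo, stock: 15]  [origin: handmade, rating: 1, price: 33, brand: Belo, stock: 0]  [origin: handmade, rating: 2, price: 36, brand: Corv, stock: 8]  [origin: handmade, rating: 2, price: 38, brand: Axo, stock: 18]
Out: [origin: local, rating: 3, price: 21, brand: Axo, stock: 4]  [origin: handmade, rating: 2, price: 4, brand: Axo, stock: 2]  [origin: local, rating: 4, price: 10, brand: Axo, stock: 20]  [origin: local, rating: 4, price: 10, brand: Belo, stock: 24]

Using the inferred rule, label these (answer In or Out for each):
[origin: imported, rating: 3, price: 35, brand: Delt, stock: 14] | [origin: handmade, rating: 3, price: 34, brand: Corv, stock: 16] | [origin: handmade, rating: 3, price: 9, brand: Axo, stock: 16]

In, In, Out

The rule appears to be: price ≥ 29.
In: [origin: imported, rating: 3, price: 35, brand: Delt, stock: 14], since price = 35. In: [origin: handmade, rating: 3, price: 34, brand: Corv, stock: 16], since price = 34. Out: [origin: handmade, rating: 3, price: 9, brand: Axo, stock: 16], since price = 9.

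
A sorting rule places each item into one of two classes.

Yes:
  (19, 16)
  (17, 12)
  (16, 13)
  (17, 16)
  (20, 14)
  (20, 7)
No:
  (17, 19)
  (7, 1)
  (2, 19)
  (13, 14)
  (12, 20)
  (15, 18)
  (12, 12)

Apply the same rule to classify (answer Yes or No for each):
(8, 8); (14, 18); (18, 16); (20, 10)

The classifier is using: first > second AND sum ≥ 21.
(8, 8) — 8 = 8, 8+8 = 16, hence No.
(14, 18) — 14 < 18, 14+18 = 32, hence No.
(18, 16) — 18 > 16, 18+16 = 34, hence Yes.
(20, 10) — 20 > 10, 20+10 = 30, hence Yes.

No, No, Yes, Yes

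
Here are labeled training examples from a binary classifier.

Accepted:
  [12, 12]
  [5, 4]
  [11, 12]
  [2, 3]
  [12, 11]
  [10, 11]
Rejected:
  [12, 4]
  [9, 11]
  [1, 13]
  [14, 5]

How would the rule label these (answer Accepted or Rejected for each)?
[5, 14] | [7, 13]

The distinguishing property — |first − second| ≤ 1 — holds for all the 'Accepted' cases and none of the 'Rejected' cases.

Rejected, Rejected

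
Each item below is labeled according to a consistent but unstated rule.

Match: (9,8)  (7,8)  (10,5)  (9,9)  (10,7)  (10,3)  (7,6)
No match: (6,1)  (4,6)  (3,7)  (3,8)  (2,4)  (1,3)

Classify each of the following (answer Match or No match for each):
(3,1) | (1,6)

No match, No match

All 'Match' examples share one property — sum ≥ 13 — and every 'No match' example lacks it.
No match: (3,1), since 3+1 = 4.
No match: (1,6), since 1+6 = 7.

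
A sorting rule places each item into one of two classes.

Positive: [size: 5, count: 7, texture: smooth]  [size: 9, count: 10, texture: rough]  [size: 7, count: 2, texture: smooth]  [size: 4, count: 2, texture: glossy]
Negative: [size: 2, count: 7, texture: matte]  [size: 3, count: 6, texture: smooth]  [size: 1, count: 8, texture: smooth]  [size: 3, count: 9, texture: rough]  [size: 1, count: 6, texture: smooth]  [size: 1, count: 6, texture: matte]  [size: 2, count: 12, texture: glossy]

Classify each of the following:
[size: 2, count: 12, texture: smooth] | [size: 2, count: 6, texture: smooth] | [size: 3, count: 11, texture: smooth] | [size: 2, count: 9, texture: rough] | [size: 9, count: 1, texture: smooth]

Rule: size ≥ 4. This holds for each 'Positive' example and fails for each 'Negative' one.
[size: 2, count: 12, texture: smooth] — size = 2, hence Negative. [size: 2, count: 6, texture: smooth] — size = 2, hence Negative. [size: 3, count: 11, texture: smooth] — size = 3, hence Negative. [size: 2, count: 9, texture: rough] — size = 2, hence Negative. [size: 9, count: 1, texture: smooth] — size = 9, hence Positive.

Negative, Negative, Negative, Negative, Positive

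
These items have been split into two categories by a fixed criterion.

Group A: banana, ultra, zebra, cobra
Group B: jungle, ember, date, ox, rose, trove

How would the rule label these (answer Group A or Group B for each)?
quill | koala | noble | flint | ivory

Group B, Group A, Group B, Group B, Group B

The common property of the 'Group A' items is: ends with 'a'. No 'Group B' item has it.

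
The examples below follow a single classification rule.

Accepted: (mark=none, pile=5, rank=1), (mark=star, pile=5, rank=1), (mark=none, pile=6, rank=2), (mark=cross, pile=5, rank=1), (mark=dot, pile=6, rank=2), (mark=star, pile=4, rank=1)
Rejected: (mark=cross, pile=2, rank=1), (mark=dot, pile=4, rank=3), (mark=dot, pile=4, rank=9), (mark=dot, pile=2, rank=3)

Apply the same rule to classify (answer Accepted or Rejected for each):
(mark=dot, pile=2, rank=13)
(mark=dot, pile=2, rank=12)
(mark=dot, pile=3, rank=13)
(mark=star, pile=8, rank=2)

The distinguishing property — rank ≤ 2 AND pile ≥ 4 — holds for all the 'Accepted' cases and none of the 'Rejected' cases.

Rejected, Rejected, Rejected, Accepted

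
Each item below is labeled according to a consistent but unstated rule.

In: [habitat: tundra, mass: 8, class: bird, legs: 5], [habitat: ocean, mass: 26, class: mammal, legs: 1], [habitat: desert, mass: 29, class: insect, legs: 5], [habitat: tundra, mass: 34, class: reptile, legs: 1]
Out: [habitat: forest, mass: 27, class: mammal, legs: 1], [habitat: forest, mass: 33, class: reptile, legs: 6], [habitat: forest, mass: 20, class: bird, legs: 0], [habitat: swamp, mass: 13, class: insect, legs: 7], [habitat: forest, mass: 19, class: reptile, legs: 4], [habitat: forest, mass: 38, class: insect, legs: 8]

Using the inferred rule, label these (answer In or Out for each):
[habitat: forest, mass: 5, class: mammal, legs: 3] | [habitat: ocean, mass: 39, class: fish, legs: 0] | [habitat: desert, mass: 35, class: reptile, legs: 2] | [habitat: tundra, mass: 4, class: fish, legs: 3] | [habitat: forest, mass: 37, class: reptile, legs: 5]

Out, In, In, In, Out

Rule: habitat is not forest AND legs ≤ 5. This holds for each 'In' example and fails for each 'Out' one.
[habitat: forest, mass: 5, class: mammal, legs: 3] → habitat is forest, legs = 3 → Out. [habitat: ocean, mass: 39, class: fish, legs: 0] → habitat is ocean, legs = 0 → In. [habitat: desert, mass: 35, class: reptile, legs: 2] → habitat is desert, legs = 2 → In. [habitat: tundra, mass: 4, class: fish, legs: 3] → habitat is tundra, legs = 3 → In. [habitat: forest, mass: 37, class: reptile, legs: 5] → habitat is forest, legs = 5 → Out.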